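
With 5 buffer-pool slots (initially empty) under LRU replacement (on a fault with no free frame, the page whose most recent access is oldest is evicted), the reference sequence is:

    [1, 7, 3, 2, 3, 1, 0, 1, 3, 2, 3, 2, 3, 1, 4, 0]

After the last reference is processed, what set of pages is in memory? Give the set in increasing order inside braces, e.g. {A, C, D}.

1 → fault, frames [1]
7 → fault, frames [1, 7]
3 → fault, frames [1, 7, 3]
2 → fault, frames [1, 7, 3, 2]
3 → hit
1 → hit
0 → fault, frames [7, 2, 3, 1, 0]
1 → hit
3 → hit
2 → hit
3 → hit
2 → hit
3 → hit
1 → hit
4 → fault, evict 7, frames [0, 2, 3, 1, 4]
0 → hit

{0, 1, 2, 3, 4}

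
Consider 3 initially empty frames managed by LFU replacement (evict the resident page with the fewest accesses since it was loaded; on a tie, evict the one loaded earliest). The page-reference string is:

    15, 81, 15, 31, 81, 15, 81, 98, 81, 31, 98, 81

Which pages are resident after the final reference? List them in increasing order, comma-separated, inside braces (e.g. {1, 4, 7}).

15 -> miss, frames (15)
81 -> miss, frames (15 81)
15 -> hit
31 -> miss, frames (15 81 31)
81 -> hit
15 -> hit
81 -> hit
98 -> miss, evict 31, frames (15 81 98)
81 -> hit
31 -> miss, evict 98, frames (15 81 31)
98 -> miss, evict 31, frames (15 81 98)
81 -> hit

{15, 81, 98}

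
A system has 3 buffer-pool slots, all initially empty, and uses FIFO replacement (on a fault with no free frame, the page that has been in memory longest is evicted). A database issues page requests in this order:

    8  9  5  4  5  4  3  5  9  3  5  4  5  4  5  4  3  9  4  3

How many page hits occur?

8 -> fault, frames (8)
9 -> fault, frames (8 9)
5 -> fault, frames (8 9 5)
4 -> fault, evict 8, frames (9 5 4)
5 -> hit
4 -> hit
3 -> fault, evict 9, frames (5 4 3)
5 -> hit
9 -> fault, evict 5, frames (4 3 9)
3 -> hit
5 -> fault, evict 4, frames (3 9 5)
4 -> fault, evict 3, frames (9 5 4)
5 -> hit
4 -> hit
5 -> hit
4 -> hit
3 -> fault, evict 9, frames (5 4 3)
9 -> fault, evict 5, frames (4 3 9)
4 -> hit
3 -> hit
Hits: 10.

10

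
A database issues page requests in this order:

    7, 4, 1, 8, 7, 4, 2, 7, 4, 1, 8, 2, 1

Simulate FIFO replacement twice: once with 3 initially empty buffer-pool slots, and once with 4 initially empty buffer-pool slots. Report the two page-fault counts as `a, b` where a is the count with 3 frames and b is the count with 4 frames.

9, 10

3 frames: F F F F F F F . . F F . . → 9 faults.
4 frames: F F F F . . F F F F F F . → 10 faults.
10 > 9: adding a frame increased faults — Belady's anomaly.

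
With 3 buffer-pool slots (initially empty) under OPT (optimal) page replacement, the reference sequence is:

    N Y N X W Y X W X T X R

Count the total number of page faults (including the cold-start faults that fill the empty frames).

6

N: miss, frames [N]
Y: miss, frames [N, Y]
N: hit
X: miss, frames [N, Y, X]
W: miss, evict N, frames [Y, X, W]
Y: hit
X: hit
W: hit
X: hit
T: miss, evict W, frames [Y, X, T]
X: hit
R: miss, evict T, frames [Y, X, R]
Page faults: 6.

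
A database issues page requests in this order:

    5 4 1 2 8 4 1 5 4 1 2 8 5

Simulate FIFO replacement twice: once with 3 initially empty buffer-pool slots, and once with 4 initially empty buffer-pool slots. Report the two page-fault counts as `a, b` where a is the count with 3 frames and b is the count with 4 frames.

10, 11

3 frames: F F F F F F F F . . F F . → 10 faults.
4 frames: F F F F F . . F F F F F F → 11 faults.
11 > 10: adding a frame increased faults — Belady's anomaly.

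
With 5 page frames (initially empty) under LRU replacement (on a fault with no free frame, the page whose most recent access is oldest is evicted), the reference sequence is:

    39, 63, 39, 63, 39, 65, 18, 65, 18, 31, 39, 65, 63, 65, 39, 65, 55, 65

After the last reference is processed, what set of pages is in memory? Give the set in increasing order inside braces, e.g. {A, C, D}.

{31, 39, 55, 63, 65}

39 → miss, frames (39)
63 → miss, frames (39 63)
39 → hit
63 → hit
39 → hit
65 → miss, frames (63 39 65)
18 → miss, frames (63 39 65 18)
65 → hit
18 → hit
31 → miss, frames (63 39 65 18 31)
39 → hit
65 → hit
63 → hit
65 → hit
39 → hit
65 → hit
55 → miss, evict 18, frames (31 63 39 65 55)
65 → hit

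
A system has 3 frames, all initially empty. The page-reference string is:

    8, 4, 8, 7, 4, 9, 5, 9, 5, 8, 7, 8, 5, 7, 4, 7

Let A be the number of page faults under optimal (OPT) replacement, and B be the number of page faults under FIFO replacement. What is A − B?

-1

Under OPT: F F . F . F F . . . F . . . F . → 7 faults.
Under FIFO: F F . F . F F . . F F . . . F . → 8 faults.
A − B = 7 − 8 = -1.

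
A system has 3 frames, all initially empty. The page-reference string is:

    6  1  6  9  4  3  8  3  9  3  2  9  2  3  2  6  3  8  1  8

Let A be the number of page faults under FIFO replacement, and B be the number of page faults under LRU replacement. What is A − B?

1

Under FIFO: F F . F F F F . F . F . . F . F . F F . → 12 faults.
Under LRU: F F . F F F F . F . F . . . . F . F F . → 11 faults.
A − B = 12 − 11 = 1.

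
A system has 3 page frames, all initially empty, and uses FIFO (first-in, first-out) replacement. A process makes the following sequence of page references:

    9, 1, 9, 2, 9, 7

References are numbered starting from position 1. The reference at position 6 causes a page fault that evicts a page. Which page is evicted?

9

pos 1: 9 -> fault, frames [9]
pos 2: 1 -> fault, frames [9, 1]
pos 3: 9 -> hit
pos 4: 2 -> fault, frames [9, 1, 2]
pos 5: 9 -> hit
pos 6: 7 -> fault, evict 9, frames [1, 2, 7]
At position 6, page 9 is evicted.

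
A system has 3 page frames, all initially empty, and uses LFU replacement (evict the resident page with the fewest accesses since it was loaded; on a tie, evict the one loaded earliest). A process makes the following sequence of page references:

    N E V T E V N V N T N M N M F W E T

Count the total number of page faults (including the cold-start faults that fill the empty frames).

N: fault, frames {N}
E: fault, frames {N,E}
V: fault, frames {N,E,V}
T: fault, evict N, frames {E,V,T}
E: hit
V: hit
N: fault, evict T, frames {E,V,N}
V: hit
N: hit
T: fault, evict E, frames {V,N,T}
N: hit
M: fault, evict T, frames {V,N,M}
N: hit
M: hit
F: fault, evict M, frames {V,N,F}
W: fault, evict F, frames {V,N,W}
E: fault, evict W, frames {V,N,E}
T: fault, evict E, frames {V,N,T}
Page faults: 11.

11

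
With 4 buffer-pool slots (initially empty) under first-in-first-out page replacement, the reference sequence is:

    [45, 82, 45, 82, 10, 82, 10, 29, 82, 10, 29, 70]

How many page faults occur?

5

45: miss, frames {45}
82: miss, frames {45,82}
45: hit
82: hit
10: miss, frames {45,82,10}
82: hit
10: hit
29: miss, frames {45,82,10,29}
82: hit
10: hit
29: hit
70: miss, evict 45, frames {82,10,29,70}
Page faults: 5.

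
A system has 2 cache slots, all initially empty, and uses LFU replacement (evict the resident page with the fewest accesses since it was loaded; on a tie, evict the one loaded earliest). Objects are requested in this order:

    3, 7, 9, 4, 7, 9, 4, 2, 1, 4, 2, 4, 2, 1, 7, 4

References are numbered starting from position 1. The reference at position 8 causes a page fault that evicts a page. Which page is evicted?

pos 1: 3: fault, frames (3)
pos 2: 7: fault, frames (3 7)
pos 3: 9: fault, evict 3, frames (7 9)
pos 4: 4: fault, evict 7, frames (9 4)
pos 5: 7: fault, evict 9, frames (4 7)
pos 6: 9: fault, evict 4, frames (7 9)
pos 7: 4: fault, evict 7, frames (9 4)
pos 8: 2: fault, evict 9, frames (4 2)
At position 8, page 9 is evicted.

9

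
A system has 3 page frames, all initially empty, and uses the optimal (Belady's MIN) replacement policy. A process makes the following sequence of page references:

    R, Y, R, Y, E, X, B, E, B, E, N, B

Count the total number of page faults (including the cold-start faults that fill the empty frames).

6

R -> fault, frames [R]
Y -> fault, frames [R, Y]
R -> hit
Y -> hit
E -> fault, frames [R, Y, E]
X -> fault, evict Y, frames [R, E, X]
B -> fault, evict X, frames [R, E, B]
E -> hit
B -> hit
E -> hit
N -> fault, evict E, frames [R, B, N]
B -> hit
Page faults: 6.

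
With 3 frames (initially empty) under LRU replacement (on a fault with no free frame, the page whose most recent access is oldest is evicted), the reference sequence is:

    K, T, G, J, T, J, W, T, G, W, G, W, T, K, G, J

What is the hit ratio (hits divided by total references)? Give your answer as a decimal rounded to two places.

K → fault, frames {K}
T → fault, frames {K,T}
G → fault, frames {K,T,G}
J → fault, evict K, frames {T,G,J}
T → hit
J → hit
W → fault, evict G, frames {T,J,W}
T → hit
G → fault, evict J, frames {W,T,G}
W → hit
G → hit
W → hit
T → hit
K → fault, evict G, frames {W,T,K}
G → fault, evict W, frames {T,K,G}
J → fault, evict T, frames {K,G,J}
Hits: 7 of 16 references → 7/16 = 0.4375.

0.44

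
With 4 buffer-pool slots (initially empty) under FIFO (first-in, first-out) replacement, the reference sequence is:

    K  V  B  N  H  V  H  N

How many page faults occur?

5

K → fault, frames (K)
V → fault, frames (K V)
B → fault, frames (K V B)
N → fault, frames (K V B N)
H → fault, evict K, frames (V B N H)
V → hit
H → hit
N → hit
Page faults: 5.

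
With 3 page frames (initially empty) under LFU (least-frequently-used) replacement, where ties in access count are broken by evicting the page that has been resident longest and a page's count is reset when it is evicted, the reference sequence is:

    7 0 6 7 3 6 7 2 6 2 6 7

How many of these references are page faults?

7 -> fault, frames [7]
0 -> fault, frames [7, 0]
6 -> fault, frames [7, 0, 6]
7 -> hit
3 -> fault, evict 0, frames [7, 6, 3]
6 -> hit
7 -> hit
2 -> fault, evict 3, frames [7, 6, 2]
6 -> hit
2 -> hit
6 -> hit
7 -> hit
Page faults: 5.

5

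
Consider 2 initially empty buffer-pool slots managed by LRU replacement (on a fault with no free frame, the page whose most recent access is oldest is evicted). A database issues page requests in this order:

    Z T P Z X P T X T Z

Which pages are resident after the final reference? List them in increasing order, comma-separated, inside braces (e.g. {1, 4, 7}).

{T, Z}

Z → fault, frames [Z]
T → fault, frames [Z, T]
P → fault, evict Z, frames [T, P]
Z → fault, evict T, frames [P, Z]
X → fault, evict P, frames [Z, X]
P → fault, evict Z, frames [X, P]
T → fault, evict X, frames [P, T]
X → fault, evict P, frames [T, X]
T → hit
Z → fault, evict X, frames [T, Z]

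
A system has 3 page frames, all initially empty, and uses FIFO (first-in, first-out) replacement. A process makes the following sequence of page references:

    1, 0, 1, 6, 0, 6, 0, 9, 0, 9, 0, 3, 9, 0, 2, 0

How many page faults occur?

7

1 -> fault, frames (1)
0 -> fault, frames (1 0)
1 -> hit
6 -> fault, frames (1 0 6)
0 -> hit
6 -> hit
0 -> hit
9 -> fault, evict 1, frames (0 6 9)
0 -> hit
9 -> hit
0 -> hit
3 -> fault, evict 0, frames (6 9 3)
9 -> hit
0 -> fault, evict 6, frames (9 3 0)
2 -> fault, evict 9, frames (3 0 2)
0 -> hit
Page faults: 7.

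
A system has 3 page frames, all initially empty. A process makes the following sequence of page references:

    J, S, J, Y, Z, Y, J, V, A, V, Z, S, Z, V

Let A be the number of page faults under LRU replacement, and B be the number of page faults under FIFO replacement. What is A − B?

Under LRU: F F . F F . . F F . F F . . → 8 faults.
Under FIFO: F F . F F . F F F . F F . F → 10 faults.
A − B = 8 − 10 = -2.

-2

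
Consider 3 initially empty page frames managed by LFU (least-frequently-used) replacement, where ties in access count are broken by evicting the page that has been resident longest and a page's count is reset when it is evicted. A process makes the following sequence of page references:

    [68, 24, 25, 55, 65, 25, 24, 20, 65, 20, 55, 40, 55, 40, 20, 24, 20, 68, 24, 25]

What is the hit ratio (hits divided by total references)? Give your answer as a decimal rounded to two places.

0.25

68: fault, frames {68}
24: fault, frames {68,24}
25: fault, frames {68,24,25}
55: fault, evict 68, frames {24,25,55}
65: fault, evict 24, frames {25,55,65}
25: hit
24: fault, evict 55, frames {25,65,24}
20: fault, evict 65, frames {25,24,20}
65: fault, evict 24, frames {25,20,65}
20: hit
55: fault, evict 65, frames {25,20,55}
40: fault, evict 55, frames {25,20,40}
55: fault, evict 40, frames {25,20,55}
40: fault, evict 55, frames {25,20,40}
20: hit
24: fault, evict 40, frames {25,20,24}
20: hit
68: fault, evict 24, frames {25,20,68}
24: fault, evict 68, frames {25,20,24}
25: hit
Hits: 5 of 20 references → 5/20 = 0.2500.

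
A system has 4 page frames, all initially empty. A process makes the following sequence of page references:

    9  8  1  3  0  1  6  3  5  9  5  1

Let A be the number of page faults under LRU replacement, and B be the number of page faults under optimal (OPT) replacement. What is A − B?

2

Under LRU: F F F F F . F . F F . F → 9 faults.
Under OPT: F F F F F . F . F . . . → 7 faults.
A − B = 9 − 7 = 2.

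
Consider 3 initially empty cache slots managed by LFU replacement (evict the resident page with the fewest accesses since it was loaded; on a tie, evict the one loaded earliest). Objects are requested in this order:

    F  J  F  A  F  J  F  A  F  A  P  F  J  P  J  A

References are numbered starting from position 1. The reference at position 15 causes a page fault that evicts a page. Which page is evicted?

P

pos 1: F → fault, frames {F}
pos 2: J → fault, frames {F,J}
pos 3: F → hit
pos 4: A → fault, frames {F,J,A}
pos 5: F → hit
pos 6: J → hit
pos 7: F → hit
pos 8: A → hit
pos 9: F → hit
pos 10: A → hit
pos 11: P → fault, evict J, frames {F,A,P}
pos 12: F → hit
pos 13: J → fault, evict P, frames {F,A,J}
pos 14: P → fault, evict J, frames {F,A,P}
pos 15: J → fault, evict P, frames {F,A,J}
At position 15, page P is evicted.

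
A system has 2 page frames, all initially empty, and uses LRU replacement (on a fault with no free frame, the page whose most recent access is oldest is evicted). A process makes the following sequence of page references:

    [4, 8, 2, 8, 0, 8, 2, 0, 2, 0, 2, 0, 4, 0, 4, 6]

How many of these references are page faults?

8

4 → fault, frames [4]
8 → fault, frames [4, 8]
2 → fault, evict 4, frames [8, 2]
8 → hit
0 → fault, evict 2, frames [8, 0]
8 → hit
2 → fault, evict 0, frames [8, 2]
0 → fault, evict 8, frames [2, 0]
2 → hit
0 → hit
2 → hit
0 → hit
4 → fault, evict 2, frames [0, 4]
0 → hit
4 → hit
6 → fault, evict 0, frames [4, 6]
Page faults: 8.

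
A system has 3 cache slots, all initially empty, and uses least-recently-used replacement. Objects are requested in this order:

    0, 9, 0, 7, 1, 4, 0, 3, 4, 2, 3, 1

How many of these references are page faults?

9

0 → miss, frames {0}
9 → miss, frames {0,9}
0 → hit
7 → miss, frames {9,0,7}
1 → miss, evict 9, frames {0,7,1}
4 → miss, evict 0, frames {7,1,4}
0 → miss, evict 7, frames {1,4,0}
3 → miss, evict 1, frames {4,0,3}
4 → hit
2 → miss, evict 0, frames {3,4,2}
3 → hit
1 → miss, evict 4, frames {2,3,1}
Page faults: 9.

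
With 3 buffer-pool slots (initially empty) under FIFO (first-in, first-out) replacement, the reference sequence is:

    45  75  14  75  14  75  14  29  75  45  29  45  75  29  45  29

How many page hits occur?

45: miss, frames [45]
75: miss, frames [45, 75]
14: miss, frames [45, 75, 14]
75: hit
14: hit
75: hit
14: hit
29: miss, evict 45, frames [75, 14, 29]
75: hit
45: miss, evict 75, frames [14, 29, 45]
29: hit
45: hit
75: miss, evict 14, frames [29, 45, 75]
29: hit
45: hit
29: hit
Hits: 10.

10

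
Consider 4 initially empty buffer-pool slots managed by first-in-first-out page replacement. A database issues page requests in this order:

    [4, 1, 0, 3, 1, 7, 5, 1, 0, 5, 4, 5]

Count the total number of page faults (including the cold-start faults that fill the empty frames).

9

4 -> miss, frames [4]
1 -> miss, frames [4, 1]
0 -> miss, frames [4, 1, 0]
3 -> miss, frames [4, 1, 0, 3]
1 -> hit
7 -> miss, evict 4, frames [1, 0, 3, 7]
5 -> miss, evict 1, frames [0, 3, 7, 5]
1 -> miss, evict 0, frames [3, 7, 5, 1]
0 -> miss, evict 3, frames [7, 5, 1, 0]
5 -> hit
4 -> miss, evict 7, frames [5, 1, 0, 4]
5 -> hit
Page faults: 9.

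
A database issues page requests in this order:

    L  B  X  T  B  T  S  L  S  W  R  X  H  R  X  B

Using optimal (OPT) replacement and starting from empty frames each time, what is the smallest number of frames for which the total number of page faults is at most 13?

2

f=1: 16 faults
f=2: 12 faults
f=3: 10 faults
f=4: 8 faults
f=5: 8 faults
f=6: 8 faults
f=7: 8 faults
f=8: 8 faults
Smallest f with faults ≤ 13 is 2.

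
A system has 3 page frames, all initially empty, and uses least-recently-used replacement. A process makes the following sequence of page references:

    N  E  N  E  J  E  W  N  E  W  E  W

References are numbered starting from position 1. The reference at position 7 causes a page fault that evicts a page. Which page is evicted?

N

pos 1: N: fault, frames [N]
pos 2: E: fault, frames [N, E]
pos 3: N: hit
pos 4: E: hit
pos 5: J: fault, frames [N, E, J]
pos 6: E: hit
pos 7: W: fault, evict N, frames [J, E, W]
At position 7, page N is evicted.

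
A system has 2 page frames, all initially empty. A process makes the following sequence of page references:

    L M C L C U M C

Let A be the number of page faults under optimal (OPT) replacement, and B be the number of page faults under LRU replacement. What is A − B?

Under OPT: F F F . . F F . → 5 faults.
Under LRU: F F F F . F F F → 7 faults.
A − B = 5 − 7 = -2.

-2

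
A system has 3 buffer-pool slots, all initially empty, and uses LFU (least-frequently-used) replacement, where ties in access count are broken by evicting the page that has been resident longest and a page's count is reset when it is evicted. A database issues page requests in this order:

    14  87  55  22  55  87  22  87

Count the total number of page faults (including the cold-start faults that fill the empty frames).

14 -> miss, frames [14]
87 -> miss, frames [14, 87]
55 -> miss, frames [14, 87, 55]
22 -> miss, evict 14, frames [87, 55, 22]
55 -> hit
87 -> hit
22 -> hit
87 -> hit
Page faults: 4.

4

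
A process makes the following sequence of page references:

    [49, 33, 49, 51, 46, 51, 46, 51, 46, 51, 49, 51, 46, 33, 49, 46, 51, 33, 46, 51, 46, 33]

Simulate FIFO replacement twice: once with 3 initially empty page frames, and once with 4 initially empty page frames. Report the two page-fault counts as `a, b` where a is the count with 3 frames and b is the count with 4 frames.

3 frames: F F . F F . . . . . F . . F . . F . F . . . → 8 faults.
4 frames: F F . F F . . . . . . . . . . . . . . . . . → 4 faults.
4 < 8: adding a frame reduced faults, as is typical.

8, 4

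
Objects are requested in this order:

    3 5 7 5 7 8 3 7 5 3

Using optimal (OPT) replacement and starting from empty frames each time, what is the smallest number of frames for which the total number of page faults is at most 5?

3

f=1: 10 faults
f=2: 6 faults
f=3: 5 faults
f=4: 4 faults
Smallest f with faults ≤ 5 is 3.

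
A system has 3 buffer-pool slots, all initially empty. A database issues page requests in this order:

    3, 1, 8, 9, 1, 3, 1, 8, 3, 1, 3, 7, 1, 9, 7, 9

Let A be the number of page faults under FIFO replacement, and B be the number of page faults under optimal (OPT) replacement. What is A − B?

2

Under FIFO: F F F F . F F F . . . F . F . . → 9 faults.
Under OPT: F F F F . . . F . . . F . F . . → 7 faults.
A − B = 9 − 7 = 2.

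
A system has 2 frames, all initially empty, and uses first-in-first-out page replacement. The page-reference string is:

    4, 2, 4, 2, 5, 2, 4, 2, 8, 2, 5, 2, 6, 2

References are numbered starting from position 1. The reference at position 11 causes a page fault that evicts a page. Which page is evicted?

2

pos 1: 4 → fault, frames {4}
pos 2: 2 → fault, frames {4,2}
pos 3: 4 → hit
pos 4: 2 → hit
pos 5: 5 → fault, evict 4, frames {2,5}
pos 6: 2 → hit
pos 7: 4 → fault, evict 2, frames {5,4}
pos 8: 2 → fault, evict 5, frames {4,2}
pos 9: 8 → fault, evict 4, frames {2,8}
pos 10: 2 → hit
pos 11: 5 → fault, evict 2, frames {8,5}
At position 11, page 2 is evicted.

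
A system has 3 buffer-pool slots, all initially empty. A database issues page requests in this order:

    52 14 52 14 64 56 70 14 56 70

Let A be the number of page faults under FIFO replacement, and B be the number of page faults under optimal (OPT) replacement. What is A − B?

1

Under FIFO: F F . . F F F F . . → 6 faults.
Under OPT: F F . . F F F . . . → 5 faults.
A − B = 6 − 5 = 1.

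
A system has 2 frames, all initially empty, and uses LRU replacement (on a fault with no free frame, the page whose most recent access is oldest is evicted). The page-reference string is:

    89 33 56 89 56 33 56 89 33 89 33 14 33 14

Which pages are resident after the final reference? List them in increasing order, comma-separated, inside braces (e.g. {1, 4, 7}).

{14, 33}

89 → miss, frames {89}
33 → miss, frames {89,33}
56 → miss, evict 89, frames {33,56}
89 → miss, evict 33, frames {56,89}
56 → hit
33 → miss, evict 89, frames {56,33}
56 → hit
89 → miss, evict 33, frames {56,89}
33 → miss, evict 56, frames {89,33}
89 → hit
33 → hit
14 → miss, evict 89, frames {33,14}
33 → hit
14 → hit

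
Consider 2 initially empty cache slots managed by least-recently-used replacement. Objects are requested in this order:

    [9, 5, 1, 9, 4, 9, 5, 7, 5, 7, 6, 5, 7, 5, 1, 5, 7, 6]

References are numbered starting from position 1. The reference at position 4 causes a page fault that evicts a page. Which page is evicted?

5

pos 1: 9 → fault, frames (9)
pos 2: 5 → fault, frames (9 5)
pos 3: 1 → fault, evict 9, frames (5 1)
pos 4: 9 → fault, evict 5, frames (1 9)
At position 4, page 5 is evicted.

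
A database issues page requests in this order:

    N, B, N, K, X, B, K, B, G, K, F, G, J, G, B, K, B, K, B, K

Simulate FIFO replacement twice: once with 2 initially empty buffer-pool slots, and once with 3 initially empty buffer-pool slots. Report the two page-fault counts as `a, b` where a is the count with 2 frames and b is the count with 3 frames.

2 frames: F F . F F F F . F . F . F F F F . . . . → 12 faults.
3 frames: F F . F F . . . F . F . F . F F . . . . → 9 faults.
9 < 12: adding a frame reduced faults, as is typical.

12, 9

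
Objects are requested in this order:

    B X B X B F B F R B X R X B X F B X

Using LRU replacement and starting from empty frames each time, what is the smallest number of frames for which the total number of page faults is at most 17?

f=1: 18 faults
f=2: 11 faults
f=3: 6 faults
f=4: 4 faults
Smallest f with faults ≤ 17 is 2.

2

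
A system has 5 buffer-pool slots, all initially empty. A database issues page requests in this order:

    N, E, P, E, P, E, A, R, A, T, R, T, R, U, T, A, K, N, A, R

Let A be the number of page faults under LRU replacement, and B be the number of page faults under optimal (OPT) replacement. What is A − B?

Under LRU: F F F . . . F F . F . . . F . . F F . F → 10 faults.
Under OPT: F F F . . . F F . F . . . F . . F . . . → 8 faults.
A − B = 10 − 8 = 2.

2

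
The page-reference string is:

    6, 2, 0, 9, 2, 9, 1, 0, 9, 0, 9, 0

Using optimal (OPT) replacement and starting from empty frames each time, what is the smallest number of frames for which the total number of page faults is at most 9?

2

f=1: 12 faults
f=2: 6 faults
f=3: 5 faults
f=4: 5 faults
f=5: 5 faults
Smallest f with faults ≤ 9 is 2.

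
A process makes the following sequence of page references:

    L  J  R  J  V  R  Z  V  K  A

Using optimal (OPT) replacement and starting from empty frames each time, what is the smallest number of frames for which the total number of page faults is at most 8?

f=1: 10 faults
f=2: 7 faults
f=3: 7 faults
f=4: 7 faults
f=5: 7 faults
f=6: 7 faults
f=7: 7 faults
Smallest f with faults ≤ 8 is 2.

2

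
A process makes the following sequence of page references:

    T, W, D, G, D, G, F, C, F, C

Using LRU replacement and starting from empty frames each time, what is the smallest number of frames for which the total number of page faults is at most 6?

2

f=1: 10 faults
f=2: 6 faults
f=3: 6 faults
f=4: 6 faults
f=5: 6 faults
f=6: 6 faults
Smallest f with faults ≤ 6 is 2.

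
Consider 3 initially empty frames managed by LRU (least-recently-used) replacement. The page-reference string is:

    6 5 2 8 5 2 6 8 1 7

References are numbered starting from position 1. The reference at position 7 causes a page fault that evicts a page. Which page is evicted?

pos 1: 6 → miss, frames {6}
pos 2: 5 → miss, frames {6,5}
pos 3: 2 → miss, frames {6,5,2}
pos 4: 8 → miss, evict 6, frames {5,2,8}
pos 5: 5 → hit
pos 6: 2 → hit
pos 7: 6 → miss, evict 8, frames {5,2,6}
At position 7, page 8 is evicted.

8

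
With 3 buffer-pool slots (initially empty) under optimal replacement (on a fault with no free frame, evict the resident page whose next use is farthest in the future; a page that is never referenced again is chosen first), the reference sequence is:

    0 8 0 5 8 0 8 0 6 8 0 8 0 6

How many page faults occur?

0: fault, frames [0]
8: fault, frames [0, 8]
0: hit
5: fault, frames [0, 8, 5]
8: hit
0: hit
8: hit
0: hit
6: fault, evict 5, frames [0, 8, 6]
8: hit
0: hit
8: hit
0: hit
6: hit
Page faults: 4.

4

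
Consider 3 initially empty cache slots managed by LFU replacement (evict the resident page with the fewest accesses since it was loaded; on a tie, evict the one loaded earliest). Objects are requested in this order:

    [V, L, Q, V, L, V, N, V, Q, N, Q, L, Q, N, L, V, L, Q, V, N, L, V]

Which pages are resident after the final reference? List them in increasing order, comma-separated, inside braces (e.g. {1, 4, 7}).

{L, N, V}

V -> fault, frames {V}
L -> fault, frames {V,L}
Q -> fault, frames {V,L,Q}
V -> hit
L -> hit
V -> hit
N -> fault, evict Q, frames {V,L,N}
V -> hit
Q -> fault, evict N, frames {V,L,Q}
N -> fault, evict Q, frames {V,L,N}
Q -> fault, evict N, frames {V,L,Q}
L -> hit
Q -> hit
N -> fault, evict Q, frames {V,L,N}
L -> hit
V -> hit
L -> hit
Q -> fault, evict N, frames {V,L,Q}
V -> hit
N -> fault, evict Q, frames {V,L,N}
L -> hit
V -> hit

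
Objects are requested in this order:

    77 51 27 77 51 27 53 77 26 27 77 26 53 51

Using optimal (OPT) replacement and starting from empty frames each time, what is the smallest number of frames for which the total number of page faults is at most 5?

f=1: 14 faults
f=2: 10 faults
f=3: 7 faults
f=4: 6 faults
f=5: 5 faults
Smallest f with faults ≤ 5 is 5.

5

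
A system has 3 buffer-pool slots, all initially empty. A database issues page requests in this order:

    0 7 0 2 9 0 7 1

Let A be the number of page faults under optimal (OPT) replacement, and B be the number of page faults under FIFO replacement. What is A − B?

-2

Under OPT: F F . F F . . F → 5 faults.
Under FIFO: F F . F F F F F → 7 faults.
A − B = 5 − 7 = -2.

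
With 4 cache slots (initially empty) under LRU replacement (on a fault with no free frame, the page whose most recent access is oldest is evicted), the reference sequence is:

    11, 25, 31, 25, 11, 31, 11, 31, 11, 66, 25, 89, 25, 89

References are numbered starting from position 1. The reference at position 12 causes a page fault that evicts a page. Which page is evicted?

31

pos 1: 11 → miss, frames {11}
pos 2: 25 → miss, frames {11,25}
pos 3: 31 → miss, frames {11,25,31}
pos 4: 25 → hit
pos 5: 11 → hit
pos 6: 31 → hit
pos 7: 11 → hit
pos 8: 31 → hit
pos 9: 11 → hit
pos 10: 66 → miss, frames {25,31,11,66}
pos 11: 25 → hit
pos 12: 89 → miss, evict 31, frames {11,66,25,89}
At position 12, page 31 is evicted.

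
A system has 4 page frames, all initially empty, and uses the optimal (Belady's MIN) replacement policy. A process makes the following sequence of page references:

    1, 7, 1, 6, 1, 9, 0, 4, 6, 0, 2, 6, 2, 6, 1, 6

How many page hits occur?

1 → miss, frames (1)
7 → miss, frames (1 7)
1 → hit
6 → miss, frames (1 7 6)
1 → hit
9 → miss, frames (1 7 6 9)
0 → miss, evict 9, frames (1 7 6 0)
4 → miss, evict 7, frames (1 6 0 4)
6 → hit
0 → hit
2 → miss, evict 4, frames (1 6 0 2)
6 → hit
2 → hit
6 → hit
1 → hit
6 → hit
Hits: 9.

9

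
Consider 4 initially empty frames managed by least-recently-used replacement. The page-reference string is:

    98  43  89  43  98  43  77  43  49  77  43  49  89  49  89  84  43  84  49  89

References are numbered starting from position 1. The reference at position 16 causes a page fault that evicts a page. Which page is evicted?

77

pos 1: 98: miss, frames [98]
pos 2: 43: miss, frames [98, 43]
pos 3: 89: miss, frames [98, 43, 89]
pos 4: 43: hit
pos 5: 98: hit
pos 6: 43: hit
pos 7: 77: miss, frames [89, 98, 43, 77]
pos 8: 43: hit
pos 9: 49: miss, evict 89, frames [98, 77, 43, 49]
pos 10: 77: hit
pos 11: 43: hit
pos 12: 49: hit
pos 13: 89: miss, evict 98, frames [77, 43, 49, 89]
pos 14: 49: hit
pos 15: 89: hit
pos 16: 84: miss, evict 77, frames [43, 49, 89, 84]
At position 16, page 77 is evicted.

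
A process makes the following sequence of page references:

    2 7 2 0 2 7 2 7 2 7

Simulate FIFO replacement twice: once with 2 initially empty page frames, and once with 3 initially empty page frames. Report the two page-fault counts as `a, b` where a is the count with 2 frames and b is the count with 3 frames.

2 frames: F F . F F F . . . . → 5 faults.
3 frames: F F . F . . . . . . → 3 faults.
3 < 5: adding a frame reduced faults, as is typical.

5, 3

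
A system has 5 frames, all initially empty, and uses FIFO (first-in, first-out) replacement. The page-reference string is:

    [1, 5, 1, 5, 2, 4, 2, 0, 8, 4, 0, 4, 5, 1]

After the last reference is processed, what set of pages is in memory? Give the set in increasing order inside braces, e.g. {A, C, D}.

1 -> miss, frames [1]
5 -> miss, frames [1, 5]
1 -> hit
5 -> hit
2 -> miss, frames [1, 5, 2]
4 -> miss, frames [1, 5, 2, 4]
2 -> hit
0 -> miss, frames [1, 5, 2, 4, 0]
8 -> miss, evict 1, frames [5, 2, 4, 0, 8]
4 -> hit
0 -> hit
4 -> hit
5 -> hit
1 -> miss, evict 5, frames [2, 4, 0, 8, 1]

{0, 1, 2, 4, 8}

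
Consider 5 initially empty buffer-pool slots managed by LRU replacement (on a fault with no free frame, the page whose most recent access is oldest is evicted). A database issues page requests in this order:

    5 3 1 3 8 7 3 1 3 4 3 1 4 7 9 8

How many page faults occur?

8

5: fault, frames [5]
3: fault, frames [5, 3]
1: fault, frames [5, 3, 1]
3: hit
8: fault, frames [5, 1, 3, 8]
7: fault, frames [5, 1, 3, 8, 7]
3: hit
1: hit
3: hit
4: fault, evict 5, frames [8, 7, 1, 3, 4]
3: hit
1: hit
4: hit
7: hit
9: fault, evict 8, frames [3, 1, 4, 7, 9]
8: fault, evict 3, frames [1, 4, 7, 9, 8]
Page faults: 8.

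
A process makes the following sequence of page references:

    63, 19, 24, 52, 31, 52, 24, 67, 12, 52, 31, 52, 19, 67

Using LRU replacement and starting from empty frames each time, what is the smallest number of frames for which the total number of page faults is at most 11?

f=1: 14 faults
f=2: 12 faults
f=3: 11 faults
f=4: 10 faults
f=5: 8 faults
f=6: 7 faults
f=7: 7 faults
Smallest f with faults ≤ 11 is 3.

3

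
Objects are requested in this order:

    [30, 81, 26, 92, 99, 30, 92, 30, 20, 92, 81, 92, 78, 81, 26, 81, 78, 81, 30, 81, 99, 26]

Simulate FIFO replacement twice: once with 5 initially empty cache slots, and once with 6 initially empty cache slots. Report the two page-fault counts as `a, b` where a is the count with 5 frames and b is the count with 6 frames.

5 frames: F F F F F . . . F . . . F F F . . . F . F . → 11 faults.
6 frames: F F F F F . . . F . . . F . . . . . F F . F → 10 faults.
10 < 11: adding a frame reduced faults, as is typical.

11, 10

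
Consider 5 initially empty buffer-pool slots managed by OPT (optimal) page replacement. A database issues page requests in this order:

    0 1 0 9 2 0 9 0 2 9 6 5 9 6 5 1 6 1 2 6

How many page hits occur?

14

0 -> fault, frames (0)
1 -> fault, frames (0 1)
0 -> hit
9 -> fault, frames (0 1 9)
2 -> fault, frames (0 1 9 2)
0 -> hit
9 -> hit
0 -> hit
2 -> hit
9 -> hit
6 -> fault, frames (0 1 9 2 6)
5 -> fault, evict 0, frames (1 9 2 6 5)
9 -> hit
6 -> hit
5 -> hit
1 -> hit
6 -> hit
1 -> hit
2 -> hit
6 -> hit
Hits: 14.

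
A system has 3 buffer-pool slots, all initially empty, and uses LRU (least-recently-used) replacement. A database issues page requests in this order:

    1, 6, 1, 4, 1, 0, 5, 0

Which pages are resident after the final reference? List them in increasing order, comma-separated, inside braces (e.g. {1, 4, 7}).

1 -> fault, frames (1)
6 -> fault, frames (1 6)
1 -> hit
4 -> fault, frames (6 1 4)
1 -> hit
0 -> fault, evict 6, frames (4 1 0)
5 -> fault, evict 4, frames (1 0 5)
0 -> hit

{0, 1, 5}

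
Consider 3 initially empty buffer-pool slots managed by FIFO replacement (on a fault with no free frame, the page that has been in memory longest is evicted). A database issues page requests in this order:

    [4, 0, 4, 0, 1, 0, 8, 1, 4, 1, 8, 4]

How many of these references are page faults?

5

4: miss, frames [4]
0: miss, frames [4, 0]
4: hit
0: hit
1: miss, frames [4, 0, 1]
0: hit
8: miss, evict 4, frames [0, 1, 8]
1: hit
4: miss, evict 0, frames [1, 8, 4]
1: hit
8: hit
4: hit
Page faults: 5.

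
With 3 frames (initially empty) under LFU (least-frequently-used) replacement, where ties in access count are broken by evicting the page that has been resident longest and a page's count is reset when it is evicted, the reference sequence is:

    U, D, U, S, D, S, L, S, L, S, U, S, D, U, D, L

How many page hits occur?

U -> miss, frames [U]
D -> miss, frames [U, D]
U -> hit
S -> miss, frames [U, D, S]
D -> hit
S -> hit
L -> miss, evict U, frames [D, S, L]
S -> hit
L -> hit
S -> hit
U -> miss, evict D, frames [S, L, U]
S -> hit
D -> miss, evict U, frames [S, L, D]
U -> miss, evict D, frames [S, L, U]
D -> miss, evict U, frames [S, L, D]
L -> hit
Hits: 8.

8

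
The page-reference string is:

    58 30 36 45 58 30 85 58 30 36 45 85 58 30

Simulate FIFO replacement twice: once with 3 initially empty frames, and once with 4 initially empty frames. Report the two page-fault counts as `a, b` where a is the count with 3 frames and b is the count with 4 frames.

3 frames: F F F F F F F . . F F . F F → 11 faults.
4 frames: F F F F . . F F F F F F F F → 12 faults.
12 > 11: adding a frame increased faults — Belady's anomaly.

11, 12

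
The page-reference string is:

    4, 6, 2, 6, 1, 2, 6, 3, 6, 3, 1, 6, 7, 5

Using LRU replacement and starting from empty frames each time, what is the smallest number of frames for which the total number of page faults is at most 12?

2

f=1: 14 faults
f=2: 11 faults
f=3: 8 faults
f=4: 7 faults
f=5: 7 faults
f=6: 7 faults
f=7: 7 faults
Smallest f with faults ≤ 12 is 2.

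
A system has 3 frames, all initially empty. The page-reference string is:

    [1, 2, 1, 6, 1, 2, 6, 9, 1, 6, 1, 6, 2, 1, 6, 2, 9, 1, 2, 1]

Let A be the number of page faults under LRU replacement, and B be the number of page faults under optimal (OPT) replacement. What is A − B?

Under LRU: F F . F . . . F F . . . F . . . F F . . → 8 faults.
Under OPT: F F . F . . . F . . . . F . . . F . . . → 6 faults.
A − B = 8 − 6 = 2.

2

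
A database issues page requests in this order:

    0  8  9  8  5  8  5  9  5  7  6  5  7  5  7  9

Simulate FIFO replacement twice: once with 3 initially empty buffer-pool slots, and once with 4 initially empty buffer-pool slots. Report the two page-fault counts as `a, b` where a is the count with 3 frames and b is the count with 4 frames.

3 frames: F F F . F . . . . F F . . . . F → 7 faults.
4 frames: F F F . F . . . . F F . . . . . → 6 faults.
6 < 7: adding a frame reduced faults, as is typical.

7, 6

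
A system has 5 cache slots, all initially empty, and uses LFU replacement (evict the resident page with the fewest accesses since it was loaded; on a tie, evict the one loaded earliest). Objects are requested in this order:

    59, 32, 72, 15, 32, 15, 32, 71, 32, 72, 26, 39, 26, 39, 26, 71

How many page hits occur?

59 -> miss, frames (59)
32 -> miss, frames (59 32)
72 -> miss, frames (59 32 72)
15 -> miss, frames (59 32 72 15)
32 -> hit
15 -> hit
32 -> hit
71 -> miss, frames (59 32 72 15 71)
32 -> hit
72 -> hit
26 -> miss, evict 59, frames (32 72 15 71 26)
39 -> miss, evict 71, frames (32 72 15 26 39)
26 -> hit
39 -> hit
26 -> hit
71 -> miss, evict 72, frames (32 15 26 39 71)
Hits: 8.

8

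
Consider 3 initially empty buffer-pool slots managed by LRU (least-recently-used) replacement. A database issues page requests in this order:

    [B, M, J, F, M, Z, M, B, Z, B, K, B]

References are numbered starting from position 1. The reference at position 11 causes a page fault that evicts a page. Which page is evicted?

pos 1: B → miss, frames [B]
pos 2: M → miss, frames [B, M]
pos 3: J → miss, frames [B, M, J]
pos 4: F → miss, evict B, frames [M, J, F]
pos 5: M → hit
pos 6: Z → miss, evict J, frames [F, M, Z]
pos 7: M → hit
pos 8: B → miss, evict F, frames [Z, M, B]
pos 9: Z → hit
pos 10: B → hit
pos 11: K → miss, evict M, frames [Z, B, K]
At position 11, page M is evicted.

M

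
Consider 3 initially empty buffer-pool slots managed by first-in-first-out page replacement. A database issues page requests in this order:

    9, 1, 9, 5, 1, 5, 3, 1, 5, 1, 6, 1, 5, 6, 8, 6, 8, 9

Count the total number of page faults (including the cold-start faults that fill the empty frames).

9 → fault, frames {9}
1 → fault, frames {9,1}
9 → hit
5 → fault, frames {9,1,5}
1 → hit
5 → hit
3 → fault, evict 9, frames {1,5,3}
1 → hit
5 → hit
1 → hit
6 → fault, evict 1, frames {5,3,6}
1 → fault, evict 5, frames {3,6,1}
5 → fault, evict 3, frames {6,1,5}
6 → hit
8 → fault, evict 6, frames {1,5,8}
6 → fault, evict 1, frames {5,8,6}
8 → hit
9 → fault, evict 5, frames {8,6,9}
Page faults: 10.

10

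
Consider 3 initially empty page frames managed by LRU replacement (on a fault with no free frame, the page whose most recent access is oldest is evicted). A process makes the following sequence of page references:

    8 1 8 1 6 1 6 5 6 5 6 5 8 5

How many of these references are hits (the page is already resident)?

9

8 → fault, frames (8)
1 → fault, frames (8 1)
8 → hit
1 → hit
6 → fault, frames (8 1 6)
1 → hit
6 → hit
5 → fault, evict 8, frames (1 6 5)
6 → hit
5 → hit
6 → hit
5 → hit
8 → fault, evict 1, frames (6 5 8)
5 → hit
Hits: 9.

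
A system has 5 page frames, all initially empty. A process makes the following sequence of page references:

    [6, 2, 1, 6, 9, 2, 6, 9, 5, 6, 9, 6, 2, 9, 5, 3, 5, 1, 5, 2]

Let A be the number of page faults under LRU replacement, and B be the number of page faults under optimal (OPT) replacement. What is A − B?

1

Under LRU: F F F . F . . . F . . . . . . F . F . . → 7 faults.
Under OPT: F F F . F . . . F . . . . . . F . . . . → 6 faults.
A − B = 7 − 6 = 1.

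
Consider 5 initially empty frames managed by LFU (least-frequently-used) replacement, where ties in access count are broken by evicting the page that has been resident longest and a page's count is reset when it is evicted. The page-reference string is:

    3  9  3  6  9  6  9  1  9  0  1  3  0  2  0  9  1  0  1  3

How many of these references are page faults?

3: fault, frames {3}
9: fault, frames {3,9}
3: hit
6: fault, frames {3,9,6}
9: hit
6: hit
9: hit
1: fault, frames {3,9,6,1}
9: hit
0: fault, frames {3,9,6,1,0}
1: hit
3: hit
0: hit
2: fault, evict 6, frames {3,9,1,0,2}
0: hit
9: hit
1: hit
0: hit
1: hit
3: hit
Page faults: 6.

6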